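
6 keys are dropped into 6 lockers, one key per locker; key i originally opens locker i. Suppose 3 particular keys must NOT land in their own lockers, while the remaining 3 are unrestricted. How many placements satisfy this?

426

Inclusion-exclusion on the 3 forbidden self-matches:
Σ_{j=0}^{3} (-1)^j C(3,j)(6-j)!
= C(3,0)·6! - C(3,1)·5! + C(3,2)·4! - C(3,3)·3!
= 720 - 360 + 72 - 6
= 426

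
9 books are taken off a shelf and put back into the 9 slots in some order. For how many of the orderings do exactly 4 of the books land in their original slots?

Pick the 4 fixed positions: C(9,4) = 126 ways.
The other 5 form a derangement: !5 = 44.
Total: 126 × 44 = 5544.

5544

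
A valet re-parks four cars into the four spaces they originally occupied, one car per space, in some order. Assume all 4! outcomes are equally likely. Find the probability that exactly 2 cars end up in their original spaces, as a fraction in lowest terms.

Favorable outcomes: C(4,2)·!2 = 6·1 = 6.
Total outcomes: 4! = 24.
Probability = 6/24 = 1/4.

1/4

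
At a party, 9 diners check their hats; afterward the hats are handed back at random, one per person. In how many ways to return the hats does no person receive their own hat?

133496

The subfactorial !9 = [9!/e] (nearest integer).
9! = 362880, and 362880/e ≈ 133496.09, so !9 = 133496.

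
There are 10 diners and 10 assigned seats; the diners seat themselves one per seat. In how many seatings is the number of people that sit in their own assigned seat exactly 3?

222480

Choose which 3 of the 10 are fixed: C(10,3) = 120.
The remaining 7 must be deranged: !7 = 1854.
Total: 120 × 1854 = 222480.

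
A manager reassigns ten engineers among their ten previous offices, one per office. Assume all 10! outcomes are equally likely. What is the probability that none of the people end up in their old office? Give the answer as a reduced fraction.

16481/44800

Favorable outcomes: !10 = 1334961.
Total outcomes: 10! = 3628800.
Probability = 1334961/3628800 = 16481/44800.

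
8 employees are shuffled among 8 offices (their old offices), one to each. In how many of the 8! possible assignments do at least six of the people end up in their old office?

29

Sum C(8,i)·!(8-i) for i = 6..8:
  i=6: C(8,6)·!2 = 28·1 = 28
  i=7: C(8,7)·!1 = 8·0 = 0
  i=8: C(8,8)·!0 = 1·1 = 1
Total = 29.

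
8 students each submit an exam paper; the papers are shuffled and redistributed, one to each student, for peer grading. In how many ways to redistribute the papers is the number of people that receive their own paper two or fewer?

Sum C(8,i)·!(8-i) for i = 0..2:
  i=0: C(8,0)·!8 = 1·14833 = 14833
  i=1: C(8,1)·!7 = 8·1854 = 14832
  i=2: C(8,2)·!6 = 28·265 = 7420
Total = 37085.

37085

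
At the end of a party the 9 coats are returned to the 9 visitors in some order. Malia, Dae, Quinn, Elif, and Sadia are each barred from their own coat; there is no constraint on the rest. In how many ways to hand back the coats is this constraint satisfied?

Inclusion-exclusion on the 5 forbidden self-matches:
Σ_{j=0}^{5} (-1)^j C(5,j)(9-j)!
= C(5,0)·9! - C(5,1)·8! + C(5,2)·7! - C(5,3)·6! + C(5,4)·5! - C(5,5)·4!
= 362880 - 201600 + 50400 - 7200 + 600 - 24
= 205056

205056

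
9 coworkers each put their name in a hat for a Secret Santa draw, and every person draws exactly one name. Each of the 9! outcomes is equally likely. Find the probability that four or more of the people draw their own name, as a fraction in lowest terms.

Favorable outcomes: Σ_{i≥4} C(9,i)·!(9-i) = 126·44 + 126·9 + 84·2 + 36·1 + 9·0 + 1·1 = 6883.
Total outcomes: 9! = 362880.
Probability = 6883/362880 = 6883/362880.

6883/362880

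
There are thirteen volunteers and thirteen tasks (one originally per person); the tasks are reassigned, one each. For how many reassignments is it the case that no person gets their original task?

2290792932

Use !n = n·!(n-1) + (-1)^n.
!13 = 13·176214841 - 1 = 2290792932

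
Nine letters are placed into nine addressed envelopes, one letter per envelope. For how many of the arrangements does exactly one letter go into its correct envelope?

133497

Pick the single fixed position: C(9,1) = 9 ways.
The remaining 8 must be deranged: !8 = 14833.
Total: 9 × 14833 = 133497.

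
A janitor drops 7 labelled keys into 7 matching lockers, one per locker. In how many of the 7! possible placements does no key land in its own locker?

1854

The subfactorial !7 = [7!/e] (nearest integer).
7! = 5040, and 5040/e ≈ 1854.11, so !7 = 1854.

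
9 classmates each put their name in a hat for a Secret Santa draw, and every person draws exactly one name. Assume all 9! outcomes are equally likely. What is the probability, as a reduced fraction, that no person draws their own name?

16687/45360

Favorable outcomes: !9 = 133496.
Total outcomes: 9! = 362880.
Probability = 133496/362880 = 16687/45360.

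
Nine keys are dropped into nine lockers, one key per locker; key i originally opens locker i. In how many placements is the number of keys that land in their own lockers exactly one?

Choose which one of the 9 is fixed: C(9,1) = 9.
The remaining 8 must be deranged: !8 = 14833.
Total: 9 × 14833 = 133497.

133497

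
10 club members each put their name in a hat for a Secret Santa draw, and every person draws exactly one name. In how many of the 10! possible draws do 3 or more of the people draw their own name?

# with exactly i fixed is C(10,i)·!(10-i); sum over i=3..10:
  i=3: C(10,3)·!7 = 120·1854 = 222480
  i=4: C(10,4)·!6 = 210·265 = 55650
  i=5: C(10,5)·!5 = 252·44 = 11088
  i=6: C(10,6)·!4 = 210·9 = 1890
  i=7: C(10,7)·!3 = 120·2 = 240
  i=8: C(10,8)·!2 = 45·1 = 45
  i=9: C(10,9)·!1 = 10·0 = 0
  i=10: C(10,10)·!0 = 1·1 = 1
Total = 291394.

291394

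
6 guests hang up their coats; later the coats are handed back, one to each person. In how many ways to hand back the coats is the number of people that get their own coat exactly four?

15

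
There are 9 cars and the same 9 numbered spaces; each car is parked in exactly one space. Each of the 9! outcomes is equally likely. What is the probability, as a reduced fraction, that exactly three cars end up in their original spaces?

Favorable outcomes: C(9,3)·!6 = 84·265 = 22260.
Total outcomes: 9! = 362880.
Probability = 22260/362880 = 53/864.

53/864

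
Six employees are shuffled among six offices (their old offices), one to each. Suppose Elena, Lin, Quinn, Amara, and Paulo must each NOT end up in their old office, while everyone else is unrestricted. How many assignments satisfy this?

309

Let A_j be the event that the j-th constrained one is fixed. By inclusion-exclusion over the 5 events:
Σ_{j=0}^{5} (-1)^j C(5,j)(6-j)!
= C(5,0)·6! - C(5,1)·5! + C(5,2)·4! - C(5,3)·3! + C(5,4)·2! - C(5,5)·1!
= 720 - 600 + 240 - 60 + 10 - 1
= 309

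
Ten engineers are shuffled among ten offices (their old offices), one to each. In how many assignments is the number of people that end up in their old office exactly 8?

45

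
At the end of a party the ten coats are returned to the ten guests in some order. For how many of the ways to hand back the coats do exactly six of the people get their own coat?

Choose which 6 of the 10 are fixed: C(10,6) = 210.
The remaining 4 must be deranged: !4 = 9.
Total: 210 × 9 = 1890.

1890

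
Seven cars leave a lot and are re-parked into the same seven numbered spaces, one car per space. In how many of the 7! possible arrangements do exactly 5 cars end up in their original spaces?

21

Choose which 5 of the 7 are fixed: C(7,5) = 21.
The remaining 2 must be deranged: !2 = 1.
Total: 21 × 1 = 21.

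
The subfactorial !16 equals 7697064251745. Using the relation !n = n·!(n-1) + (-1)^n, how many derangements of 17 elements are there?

!17 = 17·7697064251745 - 1 = 130850092279664.

130850092279664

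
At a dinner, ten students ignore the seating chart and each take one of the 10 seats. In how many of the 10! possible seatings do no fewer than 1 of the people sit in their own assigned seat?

Sum C(10,i)·!(10-i) for i = 1..10:
  i=1: C(10,1)·!9 = 10·133496 = 1334960
  i=2: C(10,2)·!8 = 45·14833 = 667485
  i=3: C(10,3)·!7 = 120·1854 = 222480
  i=4: C(10,4)·!6 = 210·265 = 55650
  i=5: C(10,5)·!5 = 252·44 = 11088
  i=6: C(10,6)·!4 = 210·9 = 1890
  i=7: C(10,7)·!3 = 120·2 = 240
  i=8: C(10,8)·!2 = 45·1 = 45
  i=9: C(10,9)·!1 = 10·0 = 0
  i=10: C(10,10)·!0 = 1·1 = 1
Total = 2293839.

2293839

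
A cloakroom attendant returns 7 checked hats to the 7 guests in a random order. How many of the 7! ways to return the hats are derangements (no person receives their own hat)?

The number of derangements of 7 is !7 = Σ_{k=0}^{7} (-1)^k·7!/k!
= 7! - 7!/1! + 7!/2! - 7!/3! + 7!/4! - 7!/5! + 7!/6! - 7!/7!
= 5040 - 5040 + 2520 - 840 + 210 - 42 + 7 - 1
= 1854

1854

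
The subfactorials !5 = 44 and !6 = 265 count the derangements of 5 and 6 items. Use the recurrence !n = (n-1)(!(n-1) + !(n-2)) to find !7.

1854

!7 = (7-1)·(!6 + !5) = 6·(265 + 44) = 6·309 = 1854.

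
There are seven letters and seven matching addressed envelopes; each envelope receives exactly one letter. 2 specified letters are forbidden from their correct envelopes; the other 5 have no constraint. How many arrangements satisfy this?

3720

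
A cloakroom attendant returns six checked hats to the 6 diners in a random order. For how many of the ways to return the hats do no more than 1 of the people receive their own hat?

529

# with exactly i fixed is C(6,i)·!(6-i); sum over i=0..1:
  i=0: C(6,0)·!6 = 1·265 = 265
  i=1: C(6,1)·!5 = 6·44 = 264
Total = 529.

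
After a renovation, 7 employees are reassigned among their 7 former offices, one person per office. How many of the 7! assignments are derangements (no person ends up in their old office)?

The subfactorial !7 = [7!/e] (nearest integer).
7! = 5040, and 5040/e ≈ 1854.11, so !7 = 1854.

1854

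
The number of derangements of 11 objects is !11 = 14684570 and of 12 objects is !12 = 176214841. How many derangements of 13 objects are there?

2290792932

!13 = (13-1)·(!12 + !11) = 12·(176214841 + 14684570) = 12·190899411 = 2290792932.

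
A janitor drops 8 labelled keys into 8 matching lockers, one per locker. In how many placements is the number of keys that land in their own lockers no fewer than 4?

Sum C(8,i)·!(8-i) for i = 4..8:
  i=4: C(8,4)·!4 = 70·9 = 630
  i=5: C(8,5)·!3 = 56·2 = 112
  i=6: C(8,6)·!2 = 28·1 = 28
  i=7: C(8,7)·!1 = 8·0 = 0
  i=8: C(8,8)·!0 = 1·1 = 1
Total = 771.

771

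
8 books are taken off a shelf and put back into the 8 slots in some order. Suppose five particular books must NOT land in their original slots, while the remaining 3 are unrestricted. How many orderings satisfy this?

Let A_j be the event that the j-th constrained one is fixed. By inclusion-exclusion over the 5 events:
Σ_{j=0}^{5} (-1)^j C(5,j)(8-j)!
= C(5,0)·8! - C(5,1)·7! + C(5,2)·6! - C(5,3)·5! + C(5,4)·4! - C(5,5)·3!
= 40320 - 25200 + 7200 - 1200 + 120 - 6
= 21234

21234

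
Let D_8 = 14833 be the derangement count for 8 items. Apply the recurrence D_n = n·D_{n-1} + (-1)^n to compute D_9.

D_9 = 9·14833 - 1 = 133496.

133496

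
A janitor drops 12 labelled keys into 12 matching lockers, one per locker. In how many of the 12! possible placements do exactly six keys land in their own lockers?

244860

Choose which 6 of the 12 are fixed: C(12,6) = 924.
The remaining 6 must be deranged: !6 = 265.
Total: 924 × 265 = 244860.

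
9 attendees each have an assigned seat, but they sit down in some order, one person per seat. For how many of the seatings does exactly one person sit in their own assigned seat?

133497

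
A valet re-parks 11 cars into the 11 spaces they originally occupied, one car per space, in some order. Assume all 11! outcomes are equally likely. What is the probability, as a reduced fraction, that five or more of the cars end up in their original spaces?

73057/19958400

Favorable outcomes: Σ_{i≥5} C(11,i)·!(11-i) = 462·265 + 462·44 + 330·9 + 165·2 + 55·1 + 11·0 + 1·1 = 146114.
Total outcomes: 11! = 39916800.
Probability = 146114/39916800 = 73057/19958400.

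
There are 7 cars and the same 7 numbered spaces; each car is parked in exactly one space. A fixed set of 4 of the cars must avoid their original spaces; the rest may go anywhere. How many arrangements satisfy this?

2790

Let A_j be the event that the j-th constrained one is fixed. By inclusion-exclusion over the 4 events:
Σ_{j=0}^{4} (-1)^j C(4,j)(7-j)!
= C(4,0)·7! - C(4,1)·6! + C(4,2)·5! - C(4,3)·4! + C(4,4)·3!
= 5040 - 2880 + 720 - 96 + 6
= 2790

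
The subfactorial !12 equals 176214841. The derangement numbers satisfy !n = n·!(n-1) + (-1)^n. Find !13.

!13 = 13·176214841 - 1 = 2290792932.

2290792932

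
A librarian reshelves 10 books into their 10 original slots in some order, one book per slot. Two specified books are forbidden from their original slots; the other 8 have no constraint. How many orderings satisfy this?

Inclusion-exclusion on the 2 forbidden self-matches:
Σ_{j=0}^{2} (-1)^j C(2,j)(10-j)!
= C(2,0)·10! - C(2,1)·9! + C(2,2)·8!
= 3628800 - 725760 + 40320
= 2943360

2943360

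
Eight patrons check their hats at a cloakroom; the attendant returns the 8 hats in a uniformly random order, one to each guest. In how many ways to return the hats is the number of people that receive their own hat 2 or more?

10655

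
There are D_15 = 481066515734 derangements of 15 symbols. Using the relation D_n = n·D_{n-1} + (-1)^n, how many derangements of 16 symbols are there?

D_16 = 16·481066515734 + 1 = 7697064251745.

7697064251745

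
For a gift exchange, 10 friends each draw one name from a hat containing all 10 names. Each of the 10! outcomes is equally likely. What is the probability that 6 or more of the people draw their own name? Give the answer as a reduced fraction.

Favorable outcomes: Σ_{i≥6} C(10,i)·!(10-i) = 210·9 + 120·2 + 45·1 + 10·0 + 1·1 = 2176.
Total outcomes: 10! = 3628800.
Probability = 2176/3628800 = 17/28350.

17/28350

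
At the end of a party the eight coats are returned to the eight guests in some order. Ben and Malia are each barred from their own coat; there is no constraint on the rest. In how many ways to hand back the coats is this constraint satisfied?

Inclusion-exclusion on the 2 forbidden self-matches:
Σ_{j=0}^{2} (-1)^j C(2,j)(8-j)!
= C(2,0)·8! - C(2,1)·7! + C(2,2)·6!
= 40320 - 10080 + 720
= 30960

30960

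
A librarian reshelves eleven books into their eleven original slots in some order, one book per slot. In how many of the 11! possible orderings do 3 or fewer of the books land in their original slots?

Sum C(11,i)·!(11-i) for i = 0..3:
  i=0: C(11,0)·!11 = 1·14684570 = 14684570
  i=1: C(11,1)·!10 = 11·1334961 = 14684571
  i=2: C(11,2)·!9 = 55·133496 = 7342280
  i=3: C(11,3)·!8 = 165·14833 = 2447445
Total = 39158866.

39158866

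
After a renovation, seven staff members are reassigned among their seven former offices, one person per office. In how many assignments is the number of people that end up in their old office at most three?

4948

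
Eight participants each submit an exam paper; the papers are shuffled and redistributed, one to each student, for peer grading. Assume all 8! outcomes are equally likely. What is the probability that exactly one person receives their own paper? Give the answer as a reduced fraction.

103/280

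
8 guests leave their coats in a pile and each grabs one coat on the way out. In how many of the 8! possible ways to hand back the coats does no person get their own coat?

14833

The number of derangements of 8 is !8 = Σ_{k=0}^{8} (-1)^k·8!/k!
= 8! - 8!/1! + 8!/2! - 8!/3! + 8!/4! - 8!/5! + 8!/6! - 8!/7! + 8!/8!
= 40320 - 40320 + 20160 - 6720 + 1680 - 336 + 56 - 8 + 1
= 14833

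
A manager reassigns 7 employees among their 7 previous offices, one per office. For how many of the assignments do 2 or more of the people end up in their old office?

1331

Sum C(7,i)·!(7-i) for i = 2..7:
  i=2: C(7,2)·!5 = 21·44 = 924
  i=3: C(7,3)·!4 = 35·9 = 315
  i=4: C(7,4)·!3 = 35·2 = 70
  i=5: C(7,5)·!2 = 21·1 = 21
  i=6: C(7,6)·!1 = 7·0 = 0
  i=7: C(7,7)·!0 = 1·1 = 1
Total = 1331.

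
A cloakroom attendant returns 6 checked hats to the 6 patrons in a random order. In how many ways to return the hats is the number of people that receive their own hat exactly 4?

15

Choose which 4 of the 6 are fixed: C(6,4) = 15.
The other 2 form a derangement: !2 = 1.
Total: 15 × 1 = 15.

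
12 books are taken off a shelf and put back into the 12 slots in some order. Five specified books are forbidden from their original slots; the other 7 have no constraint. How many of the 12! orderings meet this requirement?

312273360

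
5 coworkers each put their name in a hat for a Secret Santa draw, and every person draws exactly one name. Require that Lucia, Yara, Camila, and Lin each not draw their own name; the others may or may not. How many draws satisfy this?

53

Let A_j be the event that the j-th constrained one is fixed. By inclusion-exclusion over the 4 events:
Σ_{j=0}^{4} (-1)^j C(4,j)(5-j)!
= C(4,0)·5! - C(4,1)·4! + C(4,2)·3! - C(4,3)·2! + C(4,4)·1!
= 120 - 96 + 36 - 8 + 1
= 53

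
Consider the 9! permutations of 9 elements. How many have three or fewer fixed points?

# with exactly i fixed is C(9,i)·!(9-i); sum over i=0..3:
  i=0: C(9,0)·!9 = 1·133496 = 133496
  i=1: C(9,1)·!8 = 9·14833 = 133497
  i=2: C(9,2)·!7 = 36·1854 = 66744
  i=3: C(9,3)·!6 = 84·265 = 22260
Total = 355997.

355997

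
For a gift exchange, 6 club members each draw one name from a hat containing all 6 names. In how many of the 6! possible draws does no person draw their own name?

265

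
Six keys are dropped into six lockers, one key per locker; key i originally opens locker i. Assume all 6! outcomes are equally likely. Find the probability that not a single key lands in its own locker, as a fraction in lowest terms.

Favorable outcomes: !6 = 265.
Total outcomes: 6! = 720.
Probability = 265/720 = 53/144.

53/144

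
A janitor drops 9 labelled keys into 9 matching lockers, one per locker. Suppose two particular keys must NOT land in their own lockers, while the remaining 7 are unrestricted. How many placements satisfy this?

287280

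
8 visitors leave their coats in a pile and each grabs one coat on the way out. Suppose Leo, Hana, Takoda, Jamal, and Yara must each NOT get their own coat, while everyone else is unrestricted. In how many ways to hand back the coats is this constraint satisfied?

21234

Inclusion-exclusion on the 5 forbidden self-matches:
Σ_{j=0}^{5} (-1)^j C(5,j)(8-j)!
= C(5,0)·8! - C(5,1)·7! + C(5,2)·6! - C(5,3)·5! + C(5,4)·4! - C(5,5)·3!
= 40320 - 25200 + 7200 - 1200 + 120 - 6
= 21234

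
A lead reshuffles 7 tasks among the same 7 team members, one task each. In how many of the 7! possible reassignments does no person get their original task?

1854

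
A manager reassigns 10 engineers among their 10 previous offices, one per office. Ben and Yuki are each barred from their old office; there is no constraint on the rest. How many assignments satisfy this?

2943360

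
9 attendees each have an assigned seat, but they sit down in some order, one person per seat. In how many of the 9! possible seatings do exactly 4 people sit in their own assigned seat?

5544

Choose which 4 of the 9 are fixed: C(9,4) = 126.
The remaining 5 must be deranged: !5 = 44.
Total: 126 × 44 = 5544.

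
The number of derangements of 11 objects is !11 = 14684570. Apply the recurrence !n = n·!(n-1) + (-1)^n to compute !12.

!12 = 12·14684570 + 1 = 176214841.

176214841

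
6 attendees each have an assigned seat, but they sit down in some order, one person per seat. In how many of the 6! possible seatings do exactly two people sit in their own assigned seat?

Choose which 2 of the 6 are fixed: C(6,2) = 15.
The other 4 form a derangement: !4 = 9.
Total: 15 × 9 = 135.

135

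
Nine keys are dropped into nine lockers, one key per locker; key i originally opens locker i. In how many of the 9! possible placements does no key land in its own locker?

133496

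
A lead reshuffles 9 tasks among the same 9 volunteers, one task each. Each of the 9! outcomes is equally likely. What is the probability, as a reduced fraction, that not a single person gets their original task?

Favorable outcomes: !9 = 133496.
Total outcomes: 9! = 362880.
Probability = 133496/362880 = 16687/45360.

16687/45360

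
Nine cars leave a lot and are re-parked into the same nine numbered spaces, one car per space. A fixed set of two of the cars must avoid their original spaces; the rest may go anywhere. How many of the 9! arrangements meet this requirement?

Inclusion-exclusion on the 2 forbidden self-matches:
Σ_{j=0}^{2} (-1)^j C(2,j)(9-j)!
= C(2,0)·9! - C(2,1)·8! + C(2,2)·7!
= 362880 - 80640 + 5040
= 287280

287280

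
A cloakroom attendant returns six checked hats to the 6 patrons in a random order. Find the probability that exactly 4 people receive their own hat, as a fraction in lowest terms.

1/48

Favorable outcomes: C(6,4)·!2 = 15·1 = 15.
Total outcomes: 6! = 720.
Probability = 15/720 = 1/48.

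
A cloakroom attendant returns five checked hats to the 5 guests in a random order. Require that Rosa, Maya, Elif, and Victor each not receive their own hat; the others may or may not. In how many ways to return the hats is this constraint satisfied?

53

Let A_j be the event that the j-th constrained one is fixed. By inclusion-exclusion over the 4 events:
Σ_{j=0}^{4} (-1)^j C(4,j)(5-j)!
= C(4,0)·5! - C(4,1)·4! + C(4,2)·3! - C(4,3)·2! + C(4,4)·1!
= 120 - 96 + 36 - 8 + 1
= 53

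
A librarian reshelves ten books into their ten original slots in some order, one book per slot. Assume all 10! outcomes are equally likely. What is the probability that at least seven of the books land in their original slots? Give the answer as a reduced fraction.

143/1814400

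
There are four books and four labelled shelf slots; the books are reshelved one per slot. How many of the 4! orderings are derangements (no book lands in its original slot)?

9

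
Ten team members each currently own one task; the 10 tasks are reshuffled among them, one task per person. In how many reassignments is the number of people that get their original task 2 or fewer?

3337406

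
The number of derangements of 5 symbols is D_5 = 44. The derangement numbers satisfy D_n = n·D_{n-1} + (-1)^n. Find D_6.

265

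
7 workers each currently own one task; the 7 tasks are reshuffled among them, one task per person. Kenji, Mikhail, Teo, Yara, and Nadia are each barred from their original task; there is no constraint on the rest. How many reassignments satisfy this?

2428

Let A_j be the event that the j-th constrained one is fixed. By inclusion-exclusion over the 5 events:
Σ_{j=0}^{5} (-1)^j C(5,j)(7-j)!
= C(5,0)·7! - C(5,1)·6! + C(5,2)·5! - C(5,3)·4! + C(5,4)·3! - C(5,5)·2!
= 5040 - 3600 + 1200 - 240 + 30 - 2
= 2428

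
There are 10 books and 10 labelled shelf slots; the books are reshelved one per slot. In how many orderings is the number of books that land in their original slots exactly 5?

Choose which 5 of the 10 are fixed: C(10,5) = 252.
The remaining 5 must be deranged: !5 = 44.
Total: 252 × 44 = 11088.

11088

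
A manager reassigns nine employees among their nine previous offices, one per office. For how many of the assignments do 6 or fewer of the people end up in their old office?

362843

# with exactly i fixed is C(9,i)·!(9-i); sum over i=0..6:
  i=0: C(9,0)·!9 = 1·133496 = 133496
  i=1: C(9,1)·!8 = 9·14833 = 133497
  i=2: C(9,2)·!7 = 36·1854 = 66744
  i=3: C(9,3)·!6 = 84·265 = 22260
  i=4: C(9,4)·!5 = 126·44 = 5544
  i=5: C(9,5)·!4 = 126·9 = 1134
  i=6: C(9,6)·!3 = 84·2 = 168
Total = 362843.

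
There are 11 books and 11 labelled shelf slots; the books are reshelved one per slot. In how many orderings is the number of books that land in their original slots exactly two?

7342280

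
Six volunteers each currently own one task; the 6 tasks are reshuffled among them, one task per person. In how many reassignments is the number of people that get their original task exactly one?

264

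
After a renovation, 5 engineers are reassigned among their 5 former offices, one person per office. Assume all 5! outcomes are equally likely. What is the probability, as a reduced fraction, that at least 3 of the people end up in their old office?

Favorable outcomes: Σ_{i≥3} C(5,i)·!(5-i) = 10·1 + 5·0 + 1·1 = 11.
Total outcomes: 5! = 120.
Probability = 11/120 = 11/120.

11/120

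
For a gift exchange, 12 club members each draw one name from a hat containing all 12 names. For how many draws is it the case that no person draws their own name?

176214841

Use !n = (n-1)(!(n-1) + !(n-2)).
!12 = 11·(14684570 + 1334961) = 11·16019531 = 176214841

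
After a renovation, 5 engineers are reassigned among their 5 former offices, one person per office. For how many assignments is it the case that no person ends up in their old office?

44

!5 is the nearest integer to 5!/e.
5! = 120, and 120/e ≈ 44.15, so !5 = 44.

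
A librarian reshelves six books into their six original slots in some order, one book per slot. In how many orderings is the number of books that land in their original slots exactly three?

40

Pick the 3 fixed positions: C(6,3) = 20 ways.
The remaining 3 must be deranged: !3 = 2.
Total: 20 × 2 = 40.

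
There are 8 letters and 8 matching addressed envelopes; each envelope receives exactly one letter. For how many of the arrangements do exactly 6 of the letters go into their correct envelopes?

Choose which 6 of the 8 are fixed: C(8,6) = 28.
The other 2 form a derangement: !2 = 1.
Total: 28 × 1 = 28.

28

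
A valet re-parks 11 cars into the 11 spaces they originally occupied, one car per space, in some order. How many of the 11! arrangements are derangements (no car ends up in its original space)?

14684570

Recurrence: !11 = 11·!10 + (-1)^11.
!11 = 11·1334961 - 1 = 14684570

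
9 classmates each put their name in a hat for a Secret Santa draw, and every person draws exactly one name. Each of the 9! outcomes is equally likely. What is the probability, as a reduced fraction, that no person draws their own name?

Favorable outcomes: !9 = 133496.
Total outcomes: 9! = 362880.
Probability = 133496/362880 = 16687/45360.

16687/45360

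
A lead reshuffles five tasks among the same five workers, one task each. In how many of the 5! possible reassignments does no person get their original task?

!5 = 5! · Σ_{k=0}^{5} (-1)^k/k!
= 5! - 5!/1! + 5!/2! - 5!/3! + 5!/4! - 5!/5!
= 120 - 120 + 60 - 20 + 5 - 1
= 44

44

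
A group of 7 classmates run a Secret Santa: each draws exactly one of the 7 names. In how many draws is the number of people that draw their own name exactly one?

1855

Choose which one of the 7 is fixed: C(7,1) = 7.
The other 6 form a derangement: !6 = 265.
Total: 7 × 265 = 1855.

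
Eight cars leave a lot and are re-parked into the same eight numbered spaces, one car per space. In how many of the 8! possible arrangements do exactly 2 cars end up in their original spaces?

7420

Pick the 2 fixed positions: C(8,2) = 28 ways.
The other 6 form a derangement: !6 = 265.
Total: 28 × 265 = 7420.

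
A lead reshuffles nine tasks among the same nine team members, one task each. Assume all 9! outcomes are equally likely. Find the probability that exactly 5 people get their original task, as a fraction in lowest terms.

Favorable outcomes: C(9,5)·!4 = 126·9 = 1134.
Total outcomes: 9! = 362880.
Probability = 1134/362880 = 1/320.

1/320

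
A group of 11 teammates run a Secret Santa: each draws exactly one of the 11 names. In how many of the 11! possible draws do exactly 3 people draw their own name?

Choose which 3 of the 11 are fixed: C(11,3) = 165.
The remaining 8 must be deranged: !8 = 14833.
Total: 165 × 14833 = 2447445.

2447445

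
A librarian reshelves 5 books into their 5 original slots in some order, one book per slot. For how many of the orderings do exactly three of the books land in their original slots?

10

Pick the 3 fixed positions: C(5,3) = 10 ways.
The remaining 2 must be deranged: !2 = 1.
Total: 10 × 1 = 10.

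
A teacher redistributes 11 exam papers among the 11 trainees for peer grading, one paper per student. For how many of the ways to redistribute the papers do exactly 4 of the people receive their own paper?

611820

Pick the 4 fixed positions: C(11,4) = 330 ways.
The other 7 form a derangement: !7 = 1854.
Total: 330 × 1854 = 611820.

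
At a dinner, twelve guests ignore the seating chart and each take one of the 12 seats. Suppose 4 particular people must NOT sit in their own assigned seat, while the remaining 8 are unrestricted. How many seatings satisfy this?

339696000

Let A_j be the event that the j-th constrained one is fixed. By inclusion-exclusion over the 4 events:
Σ_{j=0}^{4} (-1)^j C(4,j)(12-j)!
= C(4,0)·12! - C(4,1)·11! + C(4,2)·10! - C(4,3)·9! + C(4,4)·8!
= 479001600 - 159667200 + 21772800 - 1451520 + 40320
= 339696000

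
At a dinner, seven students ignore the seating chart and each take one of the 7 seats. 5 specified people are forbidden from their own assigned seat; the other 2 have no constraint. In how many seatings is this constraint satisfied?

2428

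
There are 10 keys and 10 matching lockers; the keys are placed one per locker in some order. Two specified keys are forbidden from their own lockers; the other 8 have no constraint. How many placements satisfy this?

Inclusion-exclusion on the 2 forbidden self-matches:
Σ_{j=0}^{2} (-1)^j C(2,j)(10-j)!
= C(2,0)·10! - C(2,1)·9! + C(2,2)·8!
= 3628800 - 725760 + 40320
= 2943360

2943360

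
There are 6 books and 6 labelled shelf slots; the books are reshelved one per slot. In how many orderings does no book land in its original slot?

265

The subfactorial !6 = [6!/e] (nearest integer).
6! = 720, and 720/e ≈ 264.87, so !6 = 265.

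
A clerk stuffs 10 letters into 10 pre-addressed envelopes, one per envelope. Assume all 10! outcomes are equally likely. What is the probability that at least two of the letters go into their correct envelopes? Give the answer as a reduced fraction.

Favorable outcomes: Σ_{i≥2} C(10,i)·!(10-i) = 45·14833 + 120·1854 + 210·265 + 252·44 + 210·9 + 120·2 + 45·1 + 10·0 + 1·1 = 958879.
Total outcomes: 10! = 3628800.
Probability = 958879/3628800 = 958879/3628800.

958879/3628800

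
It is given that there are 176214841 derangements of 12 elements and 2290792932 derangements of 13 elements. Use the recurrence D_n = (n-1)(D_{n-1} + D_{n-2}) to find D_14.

D_14 = (14-1)·(D_13 + D_12) = 13·(2290792932 + 176214841) = 13·2467007773 = 32071101049.

32071101049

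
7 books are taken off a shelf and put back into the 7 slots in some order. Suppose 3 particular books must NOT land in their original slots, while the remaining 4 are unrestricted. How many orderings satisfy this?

3216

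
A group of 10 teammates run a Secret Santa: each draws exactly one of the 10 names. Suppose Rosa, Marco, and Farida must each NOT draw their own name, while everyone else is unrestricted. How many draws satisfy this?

2656080

Inclusion-exclusion on the 3 forbidden self-matches:
Σ_{j=0}^{3} (-1)^j C(3,j)(10-j)!
= C(3,0)·10! - C(3,1)·9! + C(3,2)·8! - C(3,3)·7!
= 3628800 - 1088640 + 120960 - 5040
= 2656080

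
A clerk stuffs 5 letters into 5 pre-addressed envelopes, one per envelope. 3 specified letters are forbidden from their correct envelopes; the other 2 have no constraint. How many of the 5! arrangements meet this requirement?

64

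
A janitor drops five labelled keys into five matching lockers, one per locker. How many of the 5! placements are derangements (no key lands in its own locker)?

The subfactorial !5 = [5!/e] (nearest integer).
5! = 120, and 120/e ≈ 44.15, so !5 = 44.

44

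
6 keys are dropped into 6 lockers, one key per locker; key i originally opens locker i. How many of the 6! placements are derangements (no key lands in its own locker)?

!6 is the nearest integer to 6!/e.
6! = 720, and 720/e ≈ 264.87, so !6 = 265.

265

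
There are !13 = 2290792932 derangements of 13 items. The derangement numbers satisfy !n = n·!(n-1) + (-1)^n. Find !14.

!14 = 14·2290792932 + 1 = 32071101049.

32071101049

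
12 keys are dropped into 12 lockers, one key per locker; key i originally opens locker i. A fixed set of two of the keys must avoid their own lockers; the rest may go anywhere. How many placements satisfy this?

402796800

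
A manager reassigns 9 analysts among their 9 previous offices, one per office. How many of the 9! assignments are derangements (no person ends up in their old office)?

133496

The subfactorial !9 = [9!/e] (nearest integer).
9! = 362880, and 362880/e ≈ 133496.09, so !9 = 133496.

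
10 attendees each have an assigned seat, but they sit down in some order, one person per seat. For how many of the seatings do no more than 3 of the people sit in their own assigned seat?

3559886

Sum C(10,i)·!(10-i) for i = 0..3:
  i=0: C(10,0)·!10 = 1·1334961 = 1334961
  i=1: C(10,1)·!9 = 10·133496 = 1334960
  i=2: C(10,2)·!8 = 45·14833 = 667485
  i=3: C(10,3)·!7 = 120·1854 = 222480
Total = 3559886.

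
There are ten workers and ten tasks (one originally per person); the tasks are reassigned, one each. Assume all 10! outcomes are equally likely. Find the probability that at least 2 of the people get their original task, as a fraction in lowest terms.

Favorable outcomes: Σ_{i≥2} C(10,i)·!(10-i) = 45·14833 + 120·1854 + 210·265 + 252·44 + 210·9 + 120·2 + 45·1 + 10·0 + 1·1 = 958879.
Total outcomes: 10! = 3628800.
Probability = 958879/3628800 = 958879/3628800.

958879/3628800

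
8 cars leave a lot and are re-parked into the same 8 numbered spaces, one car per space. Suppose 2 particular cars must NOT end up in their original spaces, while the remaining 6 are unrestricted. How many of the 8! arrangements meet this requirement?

30960

Inclusion-exclusion on the 2 forbidden self-matches:
Σ_{j=0}^{2} (-1)^j C(2,j)(8-j)!
= C(2,0)·8! - C(2,1)·7! + C(2,2)·6!
= 40320 - 10080 + 720
= 30960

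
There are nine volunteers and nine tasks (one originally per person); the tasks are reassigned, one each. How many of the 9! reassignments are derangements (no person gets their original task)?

133496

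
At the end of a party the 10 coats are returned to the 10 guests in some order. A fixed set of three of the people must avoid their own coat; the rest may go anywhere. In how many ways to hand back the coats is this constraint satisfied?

2656080

Let A_j be the event that the j-th constrained one is fixed. By inclusion-exclusion over the 3 events:
Σ_{j=0}^{3} (-1)^j C(3,j)(10-j)!
= C(3,0)·10! - C(3,1)·9! + C(3,2)·8! - C(3,3)·7!
= 3628800 - 1088640 + 120960 - 5040
= 2656080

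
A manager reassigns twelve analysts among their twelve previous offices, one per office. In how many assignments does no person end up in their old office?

176214841

By inclusion-exclusion, !12 = Σ (-1)^k · 12!/k! for k=0..12
= 12! - 12!/1! + 12!/2! - 12!/3! + 12!/4! - 12!/5! + 12!/6! - 12!/7! + 12!/8! - 12!/9! + 12!/10! - 12!/11! + 12!/12!
= 479001600 - 479001600 + 239500800 - 79833600 + 19958400 - 3991680 + 665280 - 95040 + 11880 - 1320 + 132 - 12 + 1
= 176214841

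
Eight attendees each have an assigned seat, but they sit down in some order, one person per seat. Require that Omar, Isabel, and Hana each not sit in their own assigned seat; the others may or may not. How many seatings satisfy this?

Inclusion-exclusion on the 3 forbidden self-matches:
Σ_{j=0}^{3} (-1)^j C(3,j)(8-j)!
= C(3,0)·8! - C(3,1)·7! + C(3,2)·6! - C(3,3)·5!
= 40320 - 15120 + 2160 - 120
= 27240

27240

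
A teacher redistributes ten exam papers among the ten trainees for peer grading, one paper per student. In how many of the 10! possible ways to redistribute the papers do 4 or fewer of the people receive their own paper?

3615536

# with exactly i fixed is C(10,i)·!(10-i); sum over i=0..4:
  i=0: C(10,0)·!10 = 1·1334961 = 1334961
  i=1: C(10,1)·!9 = 10·133496 = 1334960
  i=2: C(10,2)·!8 = 45·14833 = 667485
  i=3: C(10,3)·!7 = 120·1854 = 222480
  i=4: C(10,4)·!6 = 210·265 = 55650
Total = 3615536.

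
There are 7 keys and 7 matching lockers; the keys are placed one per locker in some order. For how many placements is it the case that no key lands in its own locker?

1854

By inclusion-exclusion, !7 = Σ (-1)^k · 7!/k! for k=0..7
= 7! - 7!/1! + 7!/2! - 7!/3! + 7!/4! - 7!/5! + 7!/6! - 7!/7!
= 5040 - 5040 + 2520 - 840 + 210 - 42 + 7 - 1
= 1854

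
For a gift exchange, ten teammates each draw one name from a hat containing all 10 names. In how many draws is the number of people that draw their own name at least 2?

# with exactly i fixed is C(10,i)·!(10-i); sum over i=2..10:
  i=2: C(10,2)·!8 = 45·14833 = 667485
  i=3: C(10,3)·!7 = 120·1854 = 222480
  i=4: C(10,4)·!6 = 210·265 = 55650
  i=5: C(10,5)·!5 = 252·44 = 11088
  i=6: C(10,6)·!4 = 210·9 = 1890
  i=7: C(10,7)·!3 = 120·2 = 240
  i=8: C(10,8)·!2 = 45·1 = 45
  i=9: C(10,9)·!1 = 10·0 = 0
  i=10: C(10,10)·!0 = 1·1 = 1
Total = 958879.

958879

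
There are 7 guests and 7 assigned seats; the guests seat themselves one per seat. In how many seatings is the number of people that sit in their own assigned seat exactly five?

Pick the 5 fixed positions: C(7,5) = 21 ways.
The remaining 2 must be deranged: !2 = 1.
Total: 21 × 1 = 21.

21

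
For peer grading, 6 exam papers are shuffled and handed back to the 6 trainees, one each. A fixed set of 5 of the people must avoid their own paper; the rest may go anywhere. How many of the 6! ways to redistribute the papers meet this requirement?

309

Let A_j be the event that the j-th constrained one is fixed. By inclusion-exclusion over the 5 events:
Σ_{j=0}^{5} (-1)^j C(5,j)(6-j)!
= C(5,0)·6! - C(5,1)·5! + C(5,2)·4! - C(5,3)·3! + C(5,4)·2! - C(5,5)·1!
= 720 - 600 + 240 - 60 + 10 - 1
= 309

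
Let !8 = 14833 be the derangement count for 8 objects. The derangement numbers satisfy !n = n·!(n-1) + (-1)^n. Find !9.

133496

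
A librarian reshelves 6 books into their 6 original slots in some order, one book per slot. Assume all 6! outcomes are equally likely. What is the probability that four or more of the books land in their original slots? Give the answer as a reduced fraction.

1/45

Favorable outcomes: Σ_{i≥4} C(6,i)·!(6-i) = 15·1 + 6·0 + 1·1 = 16.
Total outcomes: 6! = 720.
Probability = 16/720 = 1/45.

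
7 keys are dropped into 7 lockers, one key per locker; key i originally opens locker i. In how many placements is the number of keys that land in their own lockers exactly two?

924

Pick the 2 fixed positions: C(7,2) = 21 ways.
The other 5 form a derangement: !5 = 44.
Total: 21 × 44 = 924.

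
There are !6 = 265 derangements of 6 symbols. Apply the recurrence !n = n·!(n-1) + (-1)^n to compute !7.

1854

!7 = 7·265 - 1 = 1854.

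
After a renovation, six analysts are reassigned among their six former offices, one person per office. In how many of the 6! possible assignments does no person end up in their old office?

265

Use !n = (n-1)(!(n-1) + !(n-2)).
!6 = 5·(44 + 9) = 5·53 = 265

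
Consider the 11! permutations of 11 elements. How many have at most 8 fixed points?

Sum C(11,i)·!(11-i) for i = 0..8:
  i=0: C(11,0)·!11 = 1·14684570 = 14684570
  i=1: C(11,1)·!10 = 11·1334961 = 14684571
  i=2: C(11,2)·!9 = 55·133496 = 7342280
  i=3: C(11,3)·!8 = 165·14833 = 2447445
  i=4: C(11,4)·!7 = 330·1854 = 611820
  i=5: C(11,5)·!6 = 462·265 = 122430
  i=6: C(11,6)·!5 = 462·44 = 20328
  i=7: C(11,7)·!4 = 330·9 = 2970
  i=8: C(11,8)·!3 = 165·2 = 330
Total = 39916744.

39916744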